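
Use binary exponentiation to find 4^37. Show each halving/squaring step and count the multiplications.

Computing 4^37 by squaring (build up from 4^1; each line after the first costs one multiplication):

4^1 = 4
4^2 = (4^1)^2 = 4^2 = 16
4^4 = (4^2)^2 = 16^2 = 256
4^8 = (4^4)^2 = 256^2 = 65536
4^9 = 4 * 4^8 = 4 * 65536 = 262144
4^18 = (4^9)^2 = 262144^2 = 68719476736
4^36 = (4^18)^2 = 68719476736^2 = 4722366482869645213696
4^37 = 4 * 4^36 = 4 * 4722366482869645213696 = 18889465931478580854784

Result: 18889465931478580854784
Multiplications needed: 7 (7 lines after 4^1)

4^37 = 18889465931478580854784. Using exponentiation by squaring, this requires 7 multiplications. The key idea: if the exponent is even, square the half-power; if odd, multiply by the base once.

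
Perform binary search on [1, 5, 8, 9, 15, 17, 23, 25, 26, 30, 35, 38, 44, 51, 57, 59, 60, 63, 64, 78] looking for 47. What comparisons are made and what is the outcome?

Binary search for 47 in [1, 5, 8, 9, 15, 17, 23, 25, 26, 30, 35, 38, 44, 51, 57, 59, 60, 63, 64, 78]:

lo=0, hi=19, mid=9, arr[mid]=30 -> 30 < 47, search right half
lo=10, hi=19, mid=14, arr[mid]=57 -> 57 > 47, search left half
lo=10, hi=13, mid=11, arr[mid]=38 -> 38 < 47, search right half
lo=12, hi=13, mid=12, arr[mid]=44 -> 44 < 47, search right half
lo=13, hi=13, mid=13, arr[mid]=51 -> 51 > 47, search left half
lo=13 > hi=12, target 47 not found

Binary search determines that 47 is not in the array after 5 comparisons. The search space was exhausted without finding the target.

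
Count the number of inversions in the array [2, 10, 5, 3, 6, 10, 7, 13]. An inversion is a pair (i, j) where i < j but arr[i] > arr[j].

Finding inversions in [2, 10, 5, 3, 6, 10, 7, 13]:

(1, 2): arr[1]=10 > arr[2]=5
(1, 3): arr[1]=10 > arr[3]=3
(1, 4): arr[1]=10 > arr[4]=6
(1, 6): arr[1]=10 > arr[6]=7
(2, 3): arr[2]=5 > arr[3]=3
(5, 6): arr[5]=10 > arr[6]=7

Total inversions: 6

The array has 6 inversion(s): (1,2), (1,3), (1,4), (1,6), (2,3), (5,6). Each pair (i,j) satisfies i < j and arr[i] > arr[j].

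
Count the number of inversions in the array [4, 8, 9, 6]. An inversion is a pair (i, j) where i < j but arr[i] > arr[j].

Finding inversions in [4, 8, 9, 6]:

(1, 3): arr[1]=8 > arr[3]=6
(2, 3): arr[2]=9 > arr[3]=6

Total inversions: 2

The array has 2 inversion(s): (1,3), (2,3). Each pair (i,j) satisfies i < j and arr[i] > arr[j].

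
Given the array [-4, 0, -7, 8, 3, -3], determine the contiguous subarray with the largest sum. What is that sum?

Using Kadane's algorithm on [-4, 0, -7, 8, 3, -3]:

Scanning through the array:
Position 1 (value 0): max_ending_here = 0, max_so_far = 0
Position 2 (value -7): max_ending_here = -7, max_so_far = 0
Position 3 (value 8): max_ending_here = 8, max_so_far = 8
Position 4 (value 3): max_ending_here = 11, max_so_far = 11
Position 5 (value -3): max_ending_here = 8, max_so_far = 11

Maximum subarray: [8, 3]
Maximum sum: 11

The maximum subarray is [8, 3] with sum 11. This subarray runs from index 3 to index 4.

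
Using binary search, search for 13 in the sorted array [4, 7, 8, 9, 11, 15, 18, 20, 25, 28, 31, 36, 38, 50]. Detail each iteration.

Binary search for 13 in [4, 7, 8, 9, 11, 15, 18, 20, 25, 28, 31, 36, 38, 50]:

lo=0, hi=13, mid=6, arr[mid]=18 -> 18 > 13, search left half
lo=0, hi=5, mid=2, arr[mid]=8 -> 8 < 13, search right half
lo=3, hi=5, mid=4, arr[mid]=11 -> 11 < 13, search right half
lo=5, hi=5, mid=5, arr[mid]=15 -> 15 > 13, search left half
lo=5 > hi=4, target 13 not found

Binary search determines that 13 is not in the array after 4 comparisons. The search space was exhausted without finding the target.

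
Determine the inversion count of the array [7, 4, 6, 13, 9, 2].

Finding inversions in [7, 4, 6, 13, 9, 2]:

(0, 1): arr[0]=7 > arr[1]=4
(0, 2): arr[0]=7 > arr[2]=6
(0, 5): arr[0]=7 > arr[5]=2
(1, 5): arr[1]=4 > arr[5]=2
(2, 5): arr[2]=6 > arr[5]=2
(3, 4): arr[3]=13 > arr[4]=9
(3, 5): arr[3]=13 > arr[5]=2
(4, 5): arr[4]=9 > arr[5]=2

Total inversions: 8

The array has 8 inversion(s): (0,1), (0,2), (0,5), (1,5), (2,5), (3,4), (3,5), (4,5). Each pair (i,j) satisfies i < j and arr[i] > arr[j].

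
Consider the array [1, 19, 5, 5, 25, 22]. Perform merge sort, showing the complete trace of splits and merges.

Merge sort trace:

Split: [1, 19, 5, 5, 25, 22] -> [1, 19, 5] and [5, 25, 22]
  Split: [1, 19, 5] -> [1] and [19, 5]
    Split: [19, 5] -> [19] and [5]
    Merge: [19] + [5] -> [5, 19]
  Merge: [1] + [5, 19] -> [1, 5, 19]
  Split: [5, 25, 22] -> [5] and [25, 22]
    Split: [25, 22] -> [25] and [22]
    Merge: [25] + [22] -> [22, 25]
  Merge: [5] + [22, 25] -> [5, 22, 25]
Merge: [1, 5, 19] + [5, 22, 25] -> [1, 5, 5, 19, 22, 25]

Final sorted array: [1, 5, 5, 19, 22, 25]

The merge sort proceeds by recursively splitting the array and merging sorted halves.
After all merges, the sorted array is [1, 5, 5, 19, 22, 25].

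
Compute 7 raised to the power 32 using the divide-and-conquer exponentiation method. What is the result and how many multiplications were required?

Computing 7^32 by squaring (build up from 7^1; each line after the first costs one multiplication):

7^1 = 7
7^2 = (7^1)^2 = 7^2 = 49
7^4 = (7^2)^2 = 49^2 = 2401
7^8 = (7^4)^2 = 2401^2 = 5764801
7^16 = (7^8)^2 = 5764801^2 = 33232930569601
7^32 = (7^16)^2 = 33232930569601^2 = 1104427674243920646305299201

Result: 1104427674243920646305299201
Multiplications needed: 5 (5 lines after 7^1)

7^32 = 1104427674243920646305299201. Using exponentiation by squaring, this requires 5 multiplications. The key idea: if the exponent is even, square the half-power; if odd, multiply by the base once.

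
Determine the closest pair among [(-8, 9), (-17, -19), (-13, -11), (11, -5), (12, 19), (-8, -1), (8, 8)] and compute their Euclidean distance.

Computing all pairwise distances among 7 points:

d((-8, 9), (-17, -19)) = 29.4109
d((-8, 9), (-13, -11)) = 20.6155
d((-8, 9), (11, -5)) = 23.6008
d((-8, 9), (12, 19)) = 22.3607
d((-8, 9), (-8, -1)) = 10.0
d((-8, 9), (8, 8)) = 16.0312
d((-17, -19), (-13, -11)) = 8.9443 <-- minimum
d((-17, -19), (11, -5)) = 31.305
d((-17, -19), (12, 19)) = 47.8017
d((-17, -19), (-8, -1)) = 20.1246
d((-17, -19), (8, 8)) = 36.7967
d((-13, -11), (11, -5)) = 24.7386
d((-13, -11), (12, 19)) = 39.0512
d((-13, -11), (-8, -1)) = 11.1803
d((-13, -11), (8, 8)) = 28.3196
d((11, -5), (12, 19)) = 24.0208
d((11, -5), (-8, -1)) = 19.4165
d((11, -5), (8, 8)) = 13.3417
d((12, 19), (-8, -1)) = 28.2843
d((12, 19), (8, 8)) = 11.7047
d((-8, -1), (8, 8)) = 18.3576

Closest pair: (-17, -19) and (-13, -11) with distance 8.9443

The closest pair is (-17, -19) and (-13, -11) with Euclidean distance 8.9443. For 7 points, brute-force pairwise comparison is shown above. For large n, the divide-and-conquer algorithm (sort by x, recurse on halves, check the dividing strip) achieves O(n log n).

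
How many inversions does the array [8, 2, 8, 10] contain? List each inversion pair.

Finding inversions in [8, 2, 8, 10]:

(0, 1): arr[0]=8 > arr[1]=2

Total inversions: 1

The array has 1 inversion(s): (0,1). Each pair (i,j) satisfies i < j and arr[i] > arr[j].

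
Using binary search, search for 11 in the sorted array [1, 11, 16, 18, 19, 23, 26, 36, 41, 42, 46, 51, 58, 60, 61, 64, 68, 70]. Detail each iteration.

Binary search for 11 in [1, 11, 16, 18, 19, 23, 26, 36, 41, 42, 46, 51, 58, 60, 61, 64, 68, 70]:

lo=0, hi=17, mid=8, arr[mid]=41 -> 41 > 11, search left half
lo=0, hi=7, mid=3, arr[mid]=18 -> 18 > 11, search left half
lo=0, hi=2, mid=1, arr[mid]=11 -> Found target at index 1!

Binary search finds 11 at index 1 after 3 comparisons. The search repeatedly halves the search space by comparing with the middle element.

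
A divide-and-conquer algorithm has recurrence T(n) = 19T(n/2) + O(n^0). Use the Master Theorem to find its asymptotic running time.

Master Theorem for T(n) = 19T(n/2) + O(n^0):

a = 19, b = 2, c = 0
log_b(a) = log_2(19) = 4.2479

Case 1: c = 0 < log_2(19) = 4.2479
T(n) = O(n^(log_2 19))

For T(n) = 19T(n/2) + O(n^0): log_2(19) = 4.2479. This is Case 1 of the Master Theorem (c < log_b(a), work dominated by leaves), giving O(n^(log_2 19)).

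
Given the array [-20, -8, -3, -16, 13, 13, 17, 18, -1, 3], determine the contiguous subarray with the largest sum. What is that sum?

Using Kadane's algorithm on [-20, -8, -3, -16, 13, 13, 17, 18, -1, 3]:

Scanning through the array:
Position 1 (value -8): max_ending_here = -8, max_so_far = -8
Position 2 (value -3): max_ending_here = -3, max_so_far = -3
Position 3 (value -16): max_ending_here = -16, max_so_far = -3
Position 4 (value 13): max_ending_here = 13, max_so_far = 13
Position 5 (value 13): max_ending_here = 26, max_so_far = 26
Position 6 (value 17): max_ending_here = 43, max_so_far = 43
Position 7 (value 18): max_ending_here = 61, max_so_far = 61
Position 8 (value -1): max_ending_here = 60, max_so_far = 61
Position 9 (value 3): max_ending_here = 63, max_so_far = 63

Maximum subarray: [13, 13, 17, 18, -1, 3]
Maximum sum: 63

The maximum subarray is [13, 13, 17, 18, -1, 3] with sum 63. This subarray runs from index 4 to index 9.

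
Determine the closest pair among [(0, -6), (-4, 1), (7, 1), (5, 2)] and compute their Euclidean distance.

Computing all pairwise distances among 4 points:

d((0, -6), (-4, 1)) = 8.0623
d((0, -6), (7, 1)) = 9.8995
d((0, -6), (5, 2)) = 9.434
d((-4, 1), (7, 1)) = 11.0
d((-4, 1), (5, 2)) = 9.0554
d((7, 1), (5, 2)) = 2.2361 <-- minimum

Closest pair: (7, 1) and (5, 2) with distance 2.2361

The closest pair is (7, 1) and (5, 2) with Euclidean distance 2.2361. For 4 points, brute-force pairwise comparison is shown above. For large n, the divide-and-conquer algorithm (sort by x, recurse on halves, check the dividing strip) achieves O(n log n).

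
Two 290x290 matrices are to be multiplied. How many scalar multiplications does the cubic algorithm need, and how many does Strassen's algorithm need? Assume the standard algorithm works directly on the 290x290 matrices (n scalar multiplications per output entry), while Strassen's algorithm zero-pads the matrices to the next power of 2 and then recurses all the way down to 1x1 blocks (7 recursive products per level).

Matrix multiplication for 290x290 matrices:

Strassen's algorithm requires power-of-2 dimensions. Pad 290x290 to 512x512 (next power of 2).

Standard algorithm: 290^3 = 24389000 multiplications
Strassen's algorithm: 7^(log2(512)) = 7^9 = 40353607 multiplications
Difference: 24389000 - 40353607 = -15964607 (Strassen uses MORE here due to padding overhead — for small or just-over-power-of-2 n, padding can outweigh the per-level savings)

Standard: 24389000 multiplications (290^3). Strassen: 40353607 multiplications (7^9, after padding to 512x512). Strassen reduces 8 recursive multiplications to 7 at each level.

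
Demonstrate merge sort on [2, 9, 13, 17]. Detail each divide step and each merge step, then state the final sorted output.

Merge sort trace:

Split: [2, 9, 13, 17] -> [2, 9] and [13, 17]
  Split: [2, 9] -> [2] and [9]
  Merge: [2] + [9] -> [2, 9]
  Split: [13, 17] -> [13] and [17]
  Merge: [13] + [17] -> [13, 17]
Merge: [2, 9] + [13, 17] -> [2, 9, 13, 17]

Final sorted array: [2, 9, 13, 17]

The merge sort proceeds by recursively splitting the array and merging sorted halves.
After all merges, the sorted array is [2, 9, 13, 17].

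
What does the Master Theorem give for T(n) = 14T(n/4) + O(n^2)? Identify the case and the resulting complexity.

Master Theorem for T(n) = 14T(n/4) + O(n^2):

a = 14, b = 4, c = 2
log_b(a) = log_4(14) = 1.9037

Case 3: c = 2 > log_4(14) = 1.9037
T(n) = O(n^2) = O(n^2)

For T(n) = 14T(n/4) + O(n^2): log_4(14) = 1.9037. This is Case 3 of the Master Theorem (c > log_b(a), work dominated by root), giving O(n^2).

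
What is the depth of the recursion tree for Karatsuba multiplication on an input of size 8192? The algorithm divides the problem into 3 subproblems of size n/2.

For divide and conquer with division factor 2:

Problem sizes at each level:
Level 0: 8192
Level 1: 4096
Level 2: 2048
Level 3: 1024
Level 4: 512
Level 5: 256
Level 6: 128
Level 7: 64
Level 8: 32
Level 9: 16
Level 10: 8
Level 11: 4
Level 12: 2
Level 13: 1

The root is level 0 and the size-1 base case is level 13 (the tree spans levels 0 through 13, i.e. 14 levels counting the root), so the depth is the number of divisions: log_2(8192) = 13

The recursion tree depth is log_2(8192) = 13. At each level, the problem size is divided by 2, so it takes 13 divisions to reduce to a base case of size 1. The algorithm makes 3 recursive calls at each level.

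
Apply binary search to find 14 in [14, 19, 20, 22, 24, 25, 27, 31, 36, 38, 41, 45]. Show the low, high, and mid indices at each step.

Binary search for 14 in [14, 19, 20, 22, 24, 25, 27, 31, 36, 38, 41, 45]:

lo=0, hi=11, mid=5, arr[mid]=25 -> 25 > 14, search left half
lo=0, hi=4, mid=2, arr[mid]=20 -> 20 > 14, search left half
lo=0, hi=1, mid=0, arr[mid]=14 -> Found target at index 0!

Binary search finds 14 at index 0 after 3 comparisons. The search repeatedly halves the search space by comparing with the middle element.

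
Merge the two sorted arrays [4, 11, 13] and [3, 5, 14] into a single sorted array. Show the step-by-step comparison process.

Merging process:

Compare 4 vs 3: take 3 from right. Merged: [3]
Compare 4 vs 5: take 4 from left. Merged: [3, 4]
Compare 11 vs 5: take 5 from right. Merged: [3, 4, 5]
Compare 11 vs 14: take 11 from left. Merged: [3, 4, 5, 11]
Compare 13 vs 14: take 13 from left. Merged: [3, 4, 5, 11, 13]
Append remaining from right: [14]. Merged: [3, 4, 5, 11, 13, 14]

Final merged array: [3, 4, 5, 11, 13, 14]
Total comparisons: 5

The merged array is [3, 4, 5, 11, 13, 14], requiring 5 comparisons. The merge step runs in O(n) time where n is the total number of elements.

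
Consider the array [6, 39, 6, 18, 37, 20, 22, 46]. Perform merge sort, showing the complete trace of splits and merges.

Merge sort trace:

Split: [6, 39, 6, 18, 37, 20, 22, 46] -> [6, 39, 6, 18] and [37, 20, 22, 46]
  Split: [6, 39, 6, 18] -> [6, 39] and [6, 18]
    Split: [6, 39] -> [6] and [39]
    Merge: [6] + [39] -> [6, 39]
    Split: [6, 18] -> [6] and [18]
    Merge: [6] + [18] -> [6, 18]
  Merge: [6, 39] + [6, 18] -> [6, 6, 18, 39]
  Split: [37, 20, 22, 46] -> [37, 20] and [22, 46]
    Split: [37, 20] -> [37] and [20]
    Merge: [37] + [20] -> [20, 37]
    Split: [22, 46] -> [22] and [46]
    Merge: [22] + [46] -> [22, 46]
  Merge: [20, 37] + [22, 46] -> [20, 22, 37, 46]
Merge: [6, 6, 18, 39] + [20, 22, 37, 46] -> [6, 6, 18, 20, 22, 37, 39, 46]

Final sorted array: [6, 6, 18, 20, 22, 37, 39, 46]

The merge sort proceeds by recursively splitting the array and merging sorted halves.
After all merges, the sorted array is [6, 6, 18, 20, 22, 37, 39, 46].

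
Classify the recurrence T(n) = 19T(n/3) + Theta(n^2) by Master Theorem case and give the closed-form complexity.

Master Theorem for T(n) = 19T(n/3) + O(n^2):

a = 19, b = 3, c = 2
log_b(a) = log_3(19) = 2.6801

Case 1: c = 2 < log_3(19) = 2.6801
T(n) = O(n^(log_3 19))

For T(n) = 19T(n/3) + O(n^2): log_3(19) = 2.6801. This is Case 1 of the Master Theorem (c < log_b(a), work dominated by leaves), giving O(n^(log_3 19)).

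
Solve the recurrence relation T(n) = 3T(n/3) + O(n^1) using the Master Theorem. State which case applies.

Master Theorem for T(n) = 3T(n/3) + O(n^1):

a = 3, b = 3, c = 1
log_b(a) = log_3(3) = 1.0000

Case 2: c = 1 = log_3(3) = 1.0000
T(n) = O(n^1 log n) = O(n log n)

For T(n) = 3T(n/3) + O(n^1): log_3(3) = 1.0000. This is Case 2 of the Master Theorem (c = log_b(a), equal work at all levels), giving O(n log n).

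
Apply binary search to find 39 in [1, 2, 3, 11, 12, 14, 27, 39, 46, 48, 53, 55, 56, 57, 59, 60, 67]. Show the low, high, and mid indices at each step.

Binary search for 39 in [1, 2, 3, 11, 12, 14, 27, 39, 46, 48, 53, 55, 56, 57, 59, 60, 67]:

lo=0, hi=16, mid=8, arr[mid]=46 -> 46 > 39, search left half
lo=0, hi=7, mid=3, arr[mid]=11 -> 11 < 39, search right half
lo=4, hi=7, mid=5, arr[mid]=14 -> 14 < 39, search right half
lo=6, hi=7, mid=6, arr[mid]=27 -> 27 < 39, search right half
lo=7, hi=7, mid=7, arr[mid]=39 -> Found target at index 7!

Binary search finds 39 at index 7 after 5 comparisons. The search repeatedly halves the search space by comparing with the middle element.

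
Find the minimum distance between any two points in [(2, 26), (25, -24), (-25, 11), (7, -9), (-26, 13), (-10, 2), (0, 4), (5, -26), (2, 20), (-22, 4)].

Computing all pairwise distances among 10 points:

d((2, 26), (25, -24)) = 55.0364
d((2, 26), (-25, 11)) = 30.8869
d((2, 26), (7, -9)) = 35.3553
d((2, 26), (-26, 13)) = 30.8707
d((2, 26), (-10, 2)) = 26.8328
d((2, 26), (0, 4)) = 22.0907
d((2, 26), (5, -26)) = 52.0865
d((2, 26), (2, 20)) = 6.0
d((2, 26), (-22, 4)) = 32.5576
d((25, -24), (-25, 11)) = 61.0328
d((25, -24), (7, -9)) = 23.4307
d((25, -24), (-26, 13)) = 63.0079
d((25, -24), (-10, 2)) = 43.6005
d((25, -24), (0, 4)) = 37.5366
d((25, -24), (5, -26)) = 20.0998
d((25, -24), (2, 20)) = 49.6488
d((25, -24), (-22, 4)) = 54.7083
d((-25, 11), (7, -9)) = 37.7359
d((-25, 11), (-26, 13)) = 2.2361 <-- minimum
d((-25, 11), (-10, 2)) = 17.4929
d((-25, 11), (0, 4)) = 25.9615
d((-25, 11), (5, -26)) = 47.634
d((-25, 11), (2, 20)) = 28.4605
d((-25, 11), (-22, 4)) = 7.6158
d((7, -9), (-26, 13)) = 39.6611
d((7, -9), (-10, 2)) = 20.2485
d((7, -9), (0, 4)) = 14.7648
d((7, -9), (5, -26)) = 17.1172
d((7, -9), (2, 20)) = 29.4279
d((7, -9), (-22, 4)) = 31.7805
d((-26, 13), (-10, 2)) = 19.4165
d((-26, 13), (0, 4)) = 27.5136
d((-26, 13), (5, -26)) = 49.8197
d((-26, 13), (2, 20)) = 28.8617
d((-26, 13), (-22, 4)) = 9.8489
d((-10, 2), (0, 4)) = 10.198
d((-10, 2), (5, -26)) = 31.7648
d((-10, 2), (2, 20)) = 21.6333
d((-10, 2), (-22, 4)) = 12.1655
d((0, 4), (5, -26)) = 30.4138
d((0, 4), (2, 20)) = 16.1245
d((0, 4), (-22, 4)) = 22.0
d((5, -26), (2, 20)) = 46.0977
d((5, -26), (-22, 4)) = 40.3609
d((2, 20), (-22, 4)) = 28.8444

Closest pair: (-25, 11) and (-26, 13) with distance 2.2361

The closest pair is (-25, 11) and (-26, 13) with Euclidean distance 2.2361. For 10 points, brute-force pairwise comparison is shown above. For large n, the divide-and-conquer algorithm (sort by x, recurse on halves, check the dividing strip) achieves O(n log n).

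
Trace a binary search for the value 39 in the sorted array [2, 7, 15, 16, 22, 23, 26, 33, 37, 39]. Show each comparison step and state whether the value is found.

Binary search for 39 in [2, 7, 15, 16, 22, 23, 26, 33, 37, 39]:

lo=0, hi=9, mid=4, arr[mid]=22 -> 22 < 39, search right half
lo=5, hi=9, mid=7, arr[mid]=33 -> 33 < 39, search right half
lo=8, hi=9, mid=8, arr[mid]=37 -> 37 < 39, search right half
lo=9, hi=9, mid=9, arr[mid]=39 -> Found target at index 9!

Binary search finds 39 at index 9 after 4 comparisons. The search repeatedly halves the search space by comparing with the middle element.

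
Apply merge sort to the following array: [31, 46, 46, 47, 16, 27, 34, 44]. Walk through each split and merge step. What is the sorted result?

Merge sort trace:

Split: [31, 46, 46, 47, 16, 27, 34, 44] -> [31, 46, 46, 47] and [16, 27, 34, 44]
  Split: [31, 46, 46, 47] -> [31, 46] and [46, 47]
    Split: [31, 46] -> [31] and [46]
    Merge: [31] + [46] -> [31, 46]
    Split: [46, 47] -> [46] and [47]
    Merge: [46] + [47] -> [46, 47]
  Merge: [31, 46] + [46, 47] -> [31, 46, 46, 47]
  Split: [16, 27, 34, 44] -> [16, 27] and [34, 44]
    Split: [16, 27] -> [16] and [27]
    Merge: [16] + [27] -> [16, 27]
    Split: [34, 44] -> [34] and [44]
    Merge: [34] + [44] -> [34, 44]
  Merge: [16, 27] + [34, 44] -> [16, 27, 34, 44]
Merge: [31, 46, 46, 47] + [16, 27, 34, 44] -> [16, 27, 31, 34, 44, 46, 46, 47]

Final sorted array: [16, 27, 31, 34, 44, 46, 46, 47]

The merge sort proceeds by recursively splitting the array and merging sorted halves.
After all merges, the sorted array is [16, 27, 31, 34, 44, 46, 46, 47].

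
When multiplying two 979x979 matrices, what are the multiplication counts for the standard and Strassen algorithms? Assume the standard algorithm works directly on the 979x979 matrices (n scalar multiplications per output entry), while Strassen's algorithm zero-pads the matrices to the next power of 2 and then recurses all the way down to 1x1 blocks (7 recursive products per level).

Matrix multiplication for 979x979 matrices:

Strassen's algorithm requires power-of-2 dimensions. Pad 979x979 to 1024x1024 (next power of 2).

Standard algorithm: 979^3 = 938313739 multiplications
Strassen's algorithm: 7^(log2(1024)) = 7^10 = 282475249 multiplications
Savings: 938313739 - 282475249 = 655838490 multiplications

Standard: 938313739 multiplications (979^3). Strassen: 282475249 multiplications (7^10, after padding to 1024x1024). Strassen reduces 8 recursive multiplications to 7 at each level.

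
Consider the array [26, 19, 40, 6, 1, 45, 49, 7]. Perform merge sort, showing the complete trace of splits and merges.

Merge sort trace:

Split: [26, 19, 40, 6, 1, 45, 49, 7] -> [26, 19, 40, 6] and [1, 45, 49, 7]
  Split: [26, 19, 40, 6] -> [26, 19] and [40, 6]
    Split: [26, 19] -> [26] and [19]
    Merge: [26] + [19] -> [19, 26]
    Split: [40, 6] -> [40] and [6]
    Merge: [40] + [6] -> [6, 40]
  Merge: [19, 26] + [6, 40] -> [6, 19, 26, 40]
  Split: [1, 45, 49, 7] -> [1, 45] and [49, 7]
    Split: [1, 45] -> [1] and [45]
    Merge: [1] + [45] -> [1, 45]
    Split: [49, 7] -> [49] and [7]
    Merge: [49] + [7] -> [7, 49]
  Merge: [1, 45] + [7, 49] -> [1, 7, 45, 49]
Merge: [6, 19, 26, 40] + [1, 7, 45, 49] -> [1, 6, 7, 19, 26, 40, 45, 49]

Final sorted array: [1, 6, 7, 19, 26, 40, 45, 49]

The merge sort proceeds by recursively splitting the array and merging sorted halves.
After all merges, the sorted array is [1, 6, 7, 19, 26, 40, 45, 49].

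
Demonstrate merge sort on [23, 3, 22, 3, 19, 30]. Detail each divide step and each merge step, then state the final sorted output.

Merge sort trace:

Split: [23, 3, 22, 3, 19, 30] -> [23, 3, 22] and [3, 19, 30]
  Split: [23, 3, 22] -> [23] and [3, 22]
    Split: [3, 22] -> [3] and [22]
    Merge: [3] + [22] -> [3, 22]
  Merge: [23] + [3, 22] -> [3, 22, 23]
  Split: [3, 19, 30] -> [3] and [19, 30]
    Split: [19, 30] -> [19] and [30]
    Merge: [19] + [30] -> [19, 30]
  Merge: [3] + [19, 30] -> [3, 19, 30]
Merge: [3, 22, 23] + [3, 19, 30] -> [3, 3, 19, 22, 23, 30]

Final sorted array: [3, 3, 19, 22, 23, 30]

The merge sort proceeds by recursively splitting the array and merging sorted halves.
After all merges, the sorted array is [3, 3, 19, 22, 23, 30].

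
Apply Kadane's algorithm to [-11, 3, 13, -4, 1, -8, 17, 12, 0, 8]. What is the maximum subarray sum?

Using Kadane's algorithm on [-11, 3, 13, -4, 1, -8, 17, 12, 0, 8]:

Scanning through the array:
Position 1 (value 3): max_ending_here = 3, max_so_far = 3
Position 2 (value 13): max_ending_here = 16, max_so_far = 16
Position 3 (value -4): max_ending_here = 12, max_so_far = 16
Position 4 (value 1): max_ending_here = 13, max_so_far = 16
Position 5 (value -8): max_ending_here = 5, max_so_far = 16
Position 6 (value 17): max_ending_here = 22, max_so_far = 22
Position 7 (value 12): max_ending_here = 34, max_so_far = 34
Position 8 (value 0): max_ending_here = 34, max_so_far = 34
Position 9 (value 8): max_ending_here = 42, max_so_far = 42

Maximum subarray: [3, 13, -4, 1, -8, 17, 12, 0, 8]
Maximum sum: 42

The maximum subarray is [3, 13, -4, 1, -8, 17, 12, 0, 8] with sum 42. This subarray runs from index 1 to index 9.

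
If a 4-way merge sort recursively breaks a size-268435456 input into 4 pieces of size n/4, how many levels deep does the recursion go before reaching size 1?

For divide and conquer with division factor 4:

Problem sizes at each level:
Level 0: 268435456
Level 1: 67108864
Level 2: 16777216
Level 3: 4194304
Level 4: 1048576
Level 5: 262144
Level 6: 65536
Level 7: 16384
Level 8: 4096
Level 9: 1024
Level 10: 256
Level 11: 64
Level 12: 16
Level 13: 4
Level 14: 1

The root is level 0 and the size-1 base case is level 14 (the tree spans levels 0 through 14, i.e. 15 levels counting the root), so the depth is the number of divisions: log_4(268435456) = 14

The recursion tree depth is log_4(268435456) = 14. At each level, the problem size is divided by 4, so it takes 14 divisions to reduce to a base case of size 1. The algorithm makes 4 recursive calls at each level.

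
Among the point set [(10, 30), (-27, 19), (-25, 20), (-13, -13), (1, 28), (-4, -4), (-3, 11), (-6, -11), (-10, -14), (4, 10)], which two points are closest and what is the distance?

Computing all pairwise distances among 10 points:

d((10, 30), (-27, 19)) = 38.6005
d((10, 30), (-25, 20)) = 36.4005
d((10, 30), (-13, -13)) = 48.7647
d((10, 30), (1, 28)) = 9.2195
d((10, 30), (-4, -4)) = 36.7696
d((10, 30), (-3, 11)) = 23.0217
d((10, 30), (-6, -11)) = 44.0114
d((10, 30), (-10, -14)) = 48.3322
d((10, 30), (4, 10)) = 20.8806
d((-27, 19), (-25, 20)) = 2.2361 <-- minimum
d((-27, 19), (-13, -13)) = 34.9285
d((-27, 19), (1, 28)) = 29.4109
d((-27, 19), (-4, -4)) = 32.5269
d((-27, 19), (-3, 11)) = 25.2982
d((-27, 19), (-6, -11)) = 36.6197
d((-27, 19), (-10, -14)) = 37.1214
d((-27, 19), (4, 10)) = 32.28
d((-25, 20), (-13, -13)) = 35.1141
d((-25, 20), (1, 28)) = 27.2029
d((-25, 20), (-4, -4)) = 31.8904
d((-25, 20), (-3, 11)) = 23.7697
d((-25, 20), (-6, -11)) = 36.3593
d((-25, 20), (-10, -14)) = 37.1618
d((-25, 20), (4, 10)) = 30.6757
d((-13, -13), (1, 28)) = 43.3244
d((-13, -13), (-4, -4)) = 12.7279
d((-13, -13), (-3, 11)) = 26.0
d((-13, -13), (-6, -11)) = 7.2801
d((-13, -13), (-10, -14)) = 3.1623
d((-13, -13), (4, 10)) = 28.6007
d((1, 28), (-4, -4)) = 32.3883
d((1, 28), (-3, 11)) = 17.4642
d((1, 28), (-6, -11)) = 39.6232
d((1, 28), (-10, -14)) = 43.4166
d((1, 28), (4, 10)) = 18.2483
d((-4, -4), (-3, 11)) = 15.0333
d((-4, -4), (-6, -11)) = 7.2801
d((-4, -4), (-10, -14)) = 11.6619
d((-4, -4), (4, 10)) = 16.1245
d((-3, 11), (-6, -11)) = 22.2036
d((-3, 11), (-10, -14)) = 25.9615
d((-3, 11), (4, 10)) = 7.0711
d((-6, -11), (-10, -14)) = 5.0
d((-6, -11), (4, 10)) = 23.2594
d((-10, -14), (4, 10)) = 27.7849

Closest pair: (-27, 19) and (-25, 20) with distance 2.2361

The closest pair is (-27, 19) and (-25, 20) with Euclidean distance 2.2361. For 10 points, brute-force pairwise comparison is shown above. For large n, the divide-and-conquer algorithm (sort by x, recurse on halves, check the dividing strip) achieves O(n log n).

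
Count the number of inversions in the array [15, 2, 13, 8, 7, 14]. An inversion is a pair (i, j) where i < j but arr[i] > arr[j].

Finding inversions in [15, 2, 13, 8, 7, 14]:

(0, 1): arr[0]=15 > arr[1]=2
(0, 2): arr[0]=15 > arr[2]=13
(0, 3): arr[0]=15 > arr[3]=8
(0, 4): arr[0]=15 > arr[4]=7
(0, 5): arr[0]=15 > arr[5]=14
(2, 3): arr[2]=13 > arr[3]=8
(2, 4): arr[2]=13 > arr[4]=7
(3, 4): arr[3]=8 > arr[4]=7

Total inversions: 8

The array has 8 inversion(s): (0,1), (0,2), (0,3), (0,4), (0,5), (2,3), (2,4), (3,4). Each pair (i,j) satisfies i < j and arr[i] > arr[j].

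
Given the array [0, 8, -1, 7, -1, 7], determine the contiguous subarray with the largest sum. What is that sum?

Using Kadane's algorithm on [0, 8, -1, 7, -1, 7]:

Scanning through the array:
Position 1 (value 8): max_ending_here = 8, max_so_far = 8
Position 2 (value -1): max_ending_here = 7, max_so_far = 8
Position 3 (value 7): max_ending_here = 14, max_so_far = 14
Position 4 (value -1): max_ending_here = 13, max_so_far = 14
Position 5 (value 7): max_ending_here = 20, max_so_far = 20

Maximum subarray: [0, 8, -1, 7, -1, 7]
Maximum sum: 20

The maximum subarray is [0, 8, -1, 7, -1, 7] with sum 20. This subarray runs from index 0 to index 5.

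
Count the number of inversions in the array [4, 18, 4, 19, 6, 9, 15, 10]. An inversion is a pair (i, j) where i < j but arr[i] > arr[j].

Finding inversions in [4, 18, 4, 19, 6, 9, 15, 10]:

(1, 2): arr[1]=18 > arr[2]=4
(1, 4): arr[1]=18 > arr[4]=6
(1, 5): arr[1]=18 > arr[5]=9
(1, 6): arr[1]=18 > arr[6]=15
(1, 7): arr[1]=18 > arr[7]=10
(3, 4): arr[3]=19 > arr[4]=6
(3, 5): arr[3]=19 > arr[5]=9
(3, 6): arr[3]=19 > arr[6]=15
(3, 7): arr[3]=19 > arr[7]=10
(6, 7): arr[6]=15 > arr[7]=10

Total inversions: 10

The array has 10 inversion(s): (1,2), (1,4), (1,5), (1,6), (1,7), (3,4), (3,5), (3,6), (3,7), (6,7). Each pair (i,j) satisfies i < j and arr[i] > arr[j].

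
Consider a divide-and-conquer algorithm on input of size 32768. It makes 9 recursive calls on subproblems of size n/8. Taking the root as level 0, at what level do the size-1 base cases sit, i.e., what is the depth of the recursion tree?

For divide and conquer with division factor 8:

Problem sizes at each level:
Level 0: 32768
Level 1: 4096
Level 2: 512
Level 3: 64
Level 4: 8
Level 5: 1

The root is level 0 and the size-1 base case is level 5 (the tree spans levels 0 through 5, i.e. 6 levels counting the root), so the depth is the number of divisions: log_8(32768) = 5

The recursion tree depth is log_8(32768) = 5. At each level, the problem size is divided by 8, so it takes 5 divisions to reduce to a base case of size 1. The algorithm makes 9 recursive calls at each level.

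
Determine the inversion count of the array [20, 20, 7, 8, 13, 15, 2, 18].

Finding inversions in [20, 20, 7, 8, 13, 15, 2, 18]:

(0, 2): arr[0]=20 > arr[2]=7
(0, 3): arr[0]=20 > arr[3]=8
(0, 4): arr[0]=20 > arr[4]=13
(0, 5): arr[0]=20 > arr[5]=15
(0, 6): arr[0]=20 > arr[6]=2
(0, 7): arr[0]=20 > arr[7]=18
(1, 2): arr[1]=20 > arr[2]=7
(1, 3): arr[1]=20 > arr[3]=8
(1, 4): arr[1]=20 > arr[4]=13
(1, 5): arr[1]=20 > arr[5]=15
(1, 6): arr[1]=20 > arr[6]=2
(1, 7): arr[1]=20 > arr[7]=18
(2, 6): arr[2]=7 > arr[6]=2
(3, 6): arr[3]=8 > arr[6]=2
(4, 6): arr[4]=13 > arr[6]=2
(5, 6): arr[5]=15 > arr[6]=2

Total inversions: 16

The array has 16 inversion(s): (0,2), (0,3), (0,4), (0,5), (0,6), (0,7), (1,2), (1,3), (1,4), (1,5), (1,6), (1,7), (2,6), (3,6), (4,6), (5,6). Each pair (i,j) satisfies i < j and arr[i] > arr[j].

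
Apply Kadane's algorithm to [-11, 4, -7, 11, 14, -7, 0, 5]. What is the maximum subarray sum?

Using Kadane's algorithm on [-11, 4, -7, 11, 14, -7, 0, 5]:

Scanning through the array:
Position 1 (value 4): max_ending_here = 4, max_so_far = 4
Position 2 (value -7): max_ending_here = -3, max_so_far = 4
Position 3 (value 11): max_ending_here = 11, max_so_far = 11
Position 4 (value 14): max_ending_here = 25, max_so_far = 25
Position 5 (value -7): max_ending_here = 18, max_so_far = 25
Position 6 (value 0): max_ending_here = 18, max_so_far = 25
Position 7 (value 5): max_ending_here = 23, max_so_far = 25

Maximum subarray: [11, 14]
Maximum sum: 25

The maximum subarray is [11, 14] with sum 25. This subarray runs from index 3 to index 4.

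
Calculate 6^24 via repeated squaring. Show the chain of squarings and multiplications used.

Computing 6^24 by squaring (build up from 6^1; each line after the first costs one multiplication):

6^1 = 6
6^2 = (6^1)^2 = 6^2 = 36
6^3 = 6 * 6^2 = 6 * 36 = 216
6^6 = (6^3)^2 = 216^2 = 46656
6^12 = (6^6)^2 = 46656^2 = 2176782336
6^24 = (6^12)^2 = 2176782336^2 = 4738381338321616896

Result: 4738381338321616896
Multiplications needed: 5 (5 lines after 6^1)

6^24 = 4738381338321616896. Using exponentiation by squaring, this requires 5 multiplications. The key idea: if the exponent is even, square the half-power; if odd, multiply by the base once.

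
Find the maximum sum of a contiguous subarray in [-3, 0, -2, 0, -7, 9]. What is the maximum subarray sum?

Using Kadane's algorithm on [-3, 0, -2, 0, -7, 9]:

Scanning through the array:
Position 1 (value 0): max_ending_here = 0, max_so_far = 0
Position 2 (value -2): max_ending_here = -2, max_so_far = 0
Position 3 (value 0): max_ending_here = 0, max_so_far = 0
Position 4 (value -7): max_ending_here = -7, max_so_far = 0
Position 5 (value 9): max_ending_here = 9, max_so_far = 9

Maximum subarray: [9]
Maximum sum: 9

The maximum subarray is [9] with sum 9. This subarray runs from index 5 to index 5.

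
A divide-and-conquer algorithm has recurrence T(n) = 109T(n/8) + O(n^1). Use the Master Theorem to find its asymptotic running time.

Master Theorem for T(n) = 109T(n/8) + O(n^1):

a = 109, b = 8, c = 1
log_b(a) = log_8(109) = 2.2561

Case 1: c = 1 < log_8(109) = 2.2561
T(n) = O(n^(log_8 109))

For T(n) = 109T(n/8) + O(n^1): log_8(109) = 2.2561. This is Case 1 of the Master Theorem (c < log_b(a), work dominated by leaves), giving O(n^(log_8 109)).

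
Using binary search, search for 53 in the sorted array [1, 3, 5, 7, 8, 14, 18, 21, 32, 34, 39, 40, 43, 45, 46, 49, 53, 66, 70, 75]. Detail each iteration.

Binary search for 53 in [1, 3, 5, 7, 8, 14, 18, 21, 32, 34, 39, 40, 43, 45, 46, 49, 53, 66, 70, 75]:

lo=0, hi=19, mid=9, arr[mid]=34 -> 34 < 53, search right half
lo=10, hi=19, mid=14, arr[mid]=46 -> 46 < 53, search right half
lo=15, hi=19, mid=17, arr[mid]=66 -> 66 > 53, search left half
lo=15, hi=16, mid=15, arr[mid]=49 -> 49 < 53, search right half
lo=16, hi=16, mid=16, arr[mid]=53 -> Found target at index 16!

Binary search finds 53 at index 16 after 5 comparisons. The search repeatedly halves the search space by comparing with the middle element.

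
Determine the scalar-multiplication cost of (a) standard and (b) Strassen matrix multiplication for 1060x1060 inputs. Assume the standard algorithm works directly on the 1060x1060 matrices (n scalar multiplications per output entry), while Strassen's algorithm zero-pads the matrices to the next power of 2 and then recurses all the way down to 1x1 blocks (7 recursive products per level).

Matrix multiplication for 1060x1060 matrices:

Strassen's algorithm requires power-of-2 dimensions. Pad 1060x1060 to 2048x2048 (next power of 2).

Standard algorithm: 1060^3 = 1191016000 multiplications
Strassen's algorithm: 7^(log2(2048)) = 7^11 = 1977326743 multiplications
Difference: 1191016000 - 1977326743 = -786310743 (Strassen uses MORE here due to padding overhead — for small or just-over-power-of-2 n, padding can outweigh the per-level savings)

Standard: 1191016000 multiplications (1060^3). Strassen: 1977326743 multiplications (7^11, after padding to 2048x2048). Strassen reduces 8 recursive multiplications to 7 at each level.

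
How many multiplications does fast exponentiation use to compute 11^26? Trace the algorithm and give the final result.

Computing 11^26 by squaring (build up from 11^1; each line after the first costs one multiplication):

11^1 = 11
11^2 = (11^1)^2 = 11^2 = 121
11^3 = 11 * 11^2 = 11 * 121 = 1331
11^6 = (11^3)^2 = 1331^2 = 1771561
11^12 = (11^6)^2 = 1771561^2 = 3138428376721
11^13 = 11 * 11^12 = 11 * 3138428376721 = 34522712143931
11^26 = (11^13)^2 = 34522712143931^2 = 1191817653772720942460132761

Result: 1191817653772720942460132761
Multiplications needed: 6 (6 lines after 11^1)

11^26 = 1191817653772720942460132761. Using exponentiation by squaring, this requires 6 multiplications. The key idea: if the exponent is even, square the half-power; if odd, multiply by the base once.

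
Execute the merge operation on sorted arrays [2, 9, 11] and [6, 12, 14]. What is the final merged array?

Merging process:

Compare 2 vs 6: take 2 from left. Merged: [2]
Compare 9 vs 6: take 6 from right. Merged: [2, 6]
Compare 9 vs 12: take 9 from left. Merged: [2, 6, 9]
Compare 11 vs 12: take 11 from left. Merged: [2, 6, 9, 11]
Append remaining from right: [12, 14]. Merged: [2, 6, 9, 11, 12, 14]

Final merged array: [2, 6, 9, 11, 12, 14]
Total comparisons: 4

The merged array is [2, 6, 9, 11, 12, 14], requiring 4 comparisons. The merge step runs in O(n) time where n is the total number of elements.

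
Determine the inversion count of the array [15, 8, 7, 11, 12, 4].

Finding inversions in [15, 8, 7, 11, 12, 4]:

(0, 1): arr[0]=15 > arr[1]=8
(0, 2): arr[0]=15 > arr[2]=7
(0, 3): arr[0]=15 > arr[3]=11
(0, 4): arr[0]=15 > arr[4]=12
(0, 5): arr[0]=15 > arr[5]=4
(1, 2): arr[1]=8 > arr[2]=7
(1, 5): arr[1]=8 > arr[5]=4
(2, 5): arr[2]=7 > arr[5]=4
(3, 5): arr[3]=11 > arr[5]=4
(4, 5): arr[4]=12 > arr[5]=4

Total inversions: 10

The array has 10 inversion(s): (0,1), (0,2), (0,3), (0,4), (0,5), (1,2), (1,5), (2,5), (3,5), (4,5). Each pair (i,j) satisfies i < j and arr[i] > arr[j].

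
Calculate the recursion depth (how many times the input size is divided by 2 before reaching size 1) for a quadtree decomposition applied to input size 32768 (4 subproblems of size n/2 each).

For divide and conquer with division factor 2:

Problem sizes at each level:
Level 0: 32768
Level 1: 16384
Level 2: 8192
Level 3: 4096
Level 4: 2048
Level 5: 1024
Level 6: 512
Level 7: 256
Level 8: 128
Level 9: 64
Level 10: 32
Level 11: 16
Level 12: 8
Level 13: 4
Level 14: 2
Level 15: 1

The root is level 0 and the size-1 base case is level 15 (the tree spans levels 0 through 15, i.e. 16 levels counting the root), so the depth is the number of divisions: log_2(32768) = 15

The recursion tree depth is log_2(32768) = 15. At each level, the problem size is divided by 2, so it takes 15 divisions to reduce to a base case of size 1. The algorithm makes 4 recursive calls at each level.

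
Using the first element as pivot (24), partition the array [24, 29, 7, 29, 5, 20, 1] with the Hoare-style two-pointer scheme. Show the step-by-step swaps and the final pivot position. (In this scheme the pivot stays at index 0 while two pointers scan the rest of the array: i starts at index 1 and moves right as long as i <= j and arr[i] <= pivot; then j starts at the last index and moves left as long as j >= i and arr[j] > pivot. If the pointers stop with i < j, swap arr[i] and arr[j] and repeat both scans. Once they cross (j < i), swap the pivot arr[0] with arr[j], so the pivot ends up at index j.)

Hoare-style two-pointer partition with pivot = 24:

Initial array: [24, 29, 7, 29, 5, 20, 1]

Pointers start at i = 1, j = 6.
i stops at index 1 (arr[1]=29 > 24), j stops at index 6 (arr[6]=1 <= 24): swap arr[1] and arr[6], array becomes [24, 1, 7, 29, 5, 20, 29]
i stops at index 3 (arr[3]=29 > 24), j stops at index 5 (arr[5]=20 <= 24): swap arr[3] and arr[5], array becomes [24, 1, 7, 20, 5, 29, 29]
i ends at 5, j ends at 4: the pointers have crossed (j < i), so scanning stops.

Swap pivot arr[0] with arr[4] to place pivot at position 4: [5, 1, 7, 20, 24, 29, 29]
Pivot position: 4

After partitioning with pivot 24, the array becomes [5, 1, 7, 20, 24, 29, 29]. The pivot is placed at index 4. All elements to the left of the pivot are <= 24, and all elements to the right are > 24.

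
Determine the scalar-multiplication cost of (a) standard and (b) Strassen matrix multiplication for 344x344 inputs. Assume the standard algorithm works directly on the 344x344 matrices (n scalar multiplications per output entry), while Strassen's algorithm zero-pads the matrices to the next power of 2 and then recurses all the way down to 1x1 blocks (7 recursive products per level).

Matrix multiplication for 344x344 matrices:

Strassen's algorithm requires power-of-2 dimensions. Pad 344x344 to 512x512 (next power of 2).

Standard algorithm: 344^3 = 40707584 multiplications
Strassen's algorithm: 7^(log2(512)) = 7^9 = 40353607 multiplications
Savings: 40707584 - 40353607 = 353977 multiplications

Standard: 40707584 multiplications (344^3). Strassen: 40353607 multiplications (7^9, after padding to 512x512). Strassen reduces 8 recursive multiplications to 7 at each level.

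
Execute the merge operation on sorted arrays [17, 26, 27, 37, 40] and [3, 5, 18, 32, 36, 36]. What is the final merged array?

Merging process:

Compare 17 vs 3: take 3 from right. Merged: [3]
Compare 17 vs 5: take 5 from right. Merged: [3, 5]
Compare 17 vs 18: take 17 from left. Merged: [3, 5, 17]
Compare 26 vs 18: take 18 from right. Merged: [3, 5, 17, 18]
Compare 26 vs 32: take 26 from left. Merged: [3, 5, 17, 18, 26]
Compare 27 vs 32: take 27 from left. Merged: [3, 5, 17, 18, 26, 27]
Compare 37 vs 32: take 32 from right. Merged: [3, 5, 17, 18, 26, 27, 32]
Compare 37 vs 36: take 36 from right. Merged: [3, 5, 17, 18, 26, 27, 32, 36]
Compare 37 vs 36: take 36 from right. Merged: [3, 5, 17, 18, 26, 27, 32, 36, 36]
Append remaining from left: [37, 40]. Merged: [3, 5, 17, 18, 26, 27, 32, 36, 36, 37, 40]

Final merged array: [3, 5, 17, 18, 26, 27, 32, 36, 36, 37, 40]
Total comparisons: 9

The merged array is [3, 5, 17, 18, 26, 27, 32, 36, 36, 37, 40], requiring 9 comparisons. The merge step runs in O(n) time where n is the total number of elements.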